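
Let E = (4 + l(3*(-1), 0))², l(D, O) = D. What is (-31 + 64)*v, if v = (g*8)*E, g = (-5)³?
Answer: -33000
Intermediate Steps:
E = 1 (E = (4 + 3*(-1))² = (4 - 3)² = 1² = 1)
g = -125
v = -1000 (v = -125*8*1 = -1000*1 = -1000)
(-31 + 64)*v = (-31 + 64)*(-1000) = 33*(-1000) = -33000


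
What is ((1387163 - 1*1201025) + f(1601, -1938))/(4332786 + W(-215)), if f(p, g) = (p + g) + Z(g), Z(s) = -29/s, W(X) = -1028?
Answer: 360082367/8394947004 ≈ 0.042893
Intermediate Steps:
f(p, g) = g + p - 29/g (f(p, g) = (p + g) - 29/g = (g + p) - 29/g = g + p - 29/g)
((1387163 - 1*1201025) + f(1601, -1938))/(4332786 + W(-215)) = ((1387163 - 1*1201025) + (-1938 + 1601 - 29/(-1938)))/(4332786 - 1028) = ((1387163 - 1201025) + (-1938 + 1601 - 29*(-1/1938)))/4331758 = (186138 + (-1938 + 1601 + 29/1938))*(1/4331758) = (186138 - 653077/1938)*(1/4331758) = (360082367/1938)*(1/4331758) = 360082367/8394947004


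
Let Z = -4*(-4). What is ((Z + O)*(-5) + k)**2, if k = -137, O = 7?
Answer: 63504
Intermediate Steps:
Z = 16
((Z + O)*(-5) + k)**2 = ((16 + 7)*(-5) - 137)**2 = (23*(-5) - 137)**2 = (-115 - 137)**2 = (-252)**2 = 63504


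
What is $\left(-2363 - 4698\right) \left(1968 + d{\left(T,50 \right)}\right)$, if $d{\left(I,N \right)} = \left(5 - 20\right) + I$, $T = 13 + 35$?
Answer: $-14129061$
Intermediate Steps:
$T = 48$
$d{\left(I,N \right)} = -15 + I$
$\left(-2363 - 4698\right) \left(1968 + d{\left(T,50 \right)}\right) = \left(-2363 - 4698\right) \left(1968 + \left(-15 + 48\right)\right) = - 7061 \left(1968 + 33\right) = \left(-7061\right) 2001 = -14129061$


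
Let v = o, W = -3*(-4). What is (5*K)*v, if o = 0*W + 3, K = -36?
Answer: -540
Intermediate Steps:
W = 12
o = 3 (o = 0*12 + 3 = 0 + 3 = 3)
v = 3
(5*K)*v = (5*(-36))*3 = -180*3 = -540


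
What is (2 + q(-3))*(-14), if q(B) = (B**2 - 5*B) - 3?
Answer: -322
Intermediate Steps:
q(B) = -3 + B**2 - 5*B
(2 + q(-3))*(-14) = (2 + (-3 + (-3)**2 - 5*(-3)))*(-14) = (2 + (-3 + 9 + 15))*(-14) = (2 + 21)*(-14) = 23*(-14) = -322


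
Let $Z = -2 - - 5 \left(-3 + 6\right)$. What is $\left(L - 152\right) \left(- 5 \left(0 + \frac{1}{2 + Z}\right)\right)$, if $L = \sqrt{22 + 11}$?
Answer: $\frac{152}{3} - \frac{\sqrt{33}}{3} \approx 48.752$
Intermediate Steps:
$L = \sqrt{33} \approx 5.7446$
$Z = 13$ ($Z = -2 - \left(-5\right) 3 = -2 - -15 = -2 + 15 = 13$)
$\left(L - 152\right) \left(- 5 \left(0 + \frac{1}{2 + Z}\right)\right) = \left(\sqrt{33} - 152\right) \left(- 5 \left(0 + \frac{1}{2 + 13}\right)\right) = \left(-152 + \sqrt{33}\right) \left(- 5 \left(0 + \frac{1}{15}\right)\right) = \left(-152 + \sqrt{33}\right) \left(\left(-5\right) \frac{1}{15}\right) = \left(-152 + \sqrt{33}\right) \left(- \frac{1}{3}\right) = \frac{152}{3} - \frac{\sqrt{33}}{3}$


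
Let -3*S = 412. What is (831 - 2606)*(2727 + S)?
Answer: -13789975/3 ≈ -4.5967e+6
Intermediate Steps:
S = -412/3 (S = -1/3*412 = -412/3 ≈ -137.33)
(831 - 2606)*(2727 + S) = (831 - 2606)*(2727 - 412/3) = -1775*7769/3 = -13789975/3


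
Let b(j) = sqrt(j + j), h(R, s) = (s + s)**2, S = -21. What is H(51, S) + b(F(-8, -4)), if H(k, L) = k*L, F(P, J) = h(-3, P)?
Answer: -1071 + 16*sqrt(2) ≈ -1048.4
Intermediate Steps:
h(R, s) = 4*s**2 (h(R, s) = (2*s)**2 = 4*s**2)
F(P, J) = 4*P**2
H(k, L) = L*k
b(j) = sqrt(2)*sqrt(j) (b(j) = sqrt(2*j) = sqrt(2)*sqrt(j))
H(51, S) + b(F(-8, -4)) = -21*51 + sqrt(2)*sqrt(4*(-8)**2) = -1071 + sqrt(2)*sqrt(4*64) = -1071 + sqrt(2)*sqrt(256) = -1071 + sqrt(2)*16 = -1071 + 16*sqrt(2)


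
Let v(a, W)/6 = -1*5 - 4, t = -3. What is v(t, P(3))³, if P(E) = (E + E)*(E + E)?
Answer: -157464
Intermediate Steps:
P(E) = 4*E² (P(E) = (2*E)*(2*E) = 4*E²)
v(a, W) = -54 (v(a, W) = 6*(-1*5 - 4) = 6*(-5 - 4) = 6*(-9) = -54)
v(t, P(3))³ = (-54)³ = -157464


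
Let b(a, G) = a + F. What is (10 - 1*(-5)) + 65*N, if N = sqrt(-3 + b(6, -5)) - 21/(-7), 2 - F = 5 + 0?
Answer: 210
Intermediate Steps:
F = -3 (F = 2 - (5 + 0) = 2 - 1*5 = 2 - 5 = -3)
b(a, G) = -3 + a (b(a, G) = a - 3 = -3 + a)
N = 3 (N = sqrt(-3 + (-3 + 6)) - 21/(-7) = sqrt(-3 + 3) - 21*(-1)/7 = sqrt(0) - 1*(-3) = 0 + 3 = 3)
(10 - 1*(-5)) + 65*N = (10 - 1*(-5)) + 65*3 = (10 + 5) + 195 = 15 + 195 = 210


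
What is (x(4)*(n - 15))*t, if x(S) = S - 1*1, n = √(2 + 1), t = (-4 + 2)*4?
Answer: 360 - 24*√3 ≈ 318.43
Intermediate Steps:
t = -8 (t = -2*4 = -8)
n = √3 ≈ 1.7320
x(S) = -1 + S (x(S) = S - 1 = -1 + S)
(x(4)*(n - 15))*t = ((-1 + 4)*(√3 - 15))*(-8) = (3*(-15 + √3))*(-8) = (-45 + 3*√3)*(-8) = 360 - 24*√3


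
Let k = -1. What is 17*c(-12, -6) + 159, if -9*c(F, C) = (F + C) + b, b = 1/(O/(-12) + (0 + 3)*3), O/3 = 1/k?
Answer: 64201/333 ≈ 192.80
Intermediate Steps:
O = -3 (O = 3/(-1) = 3*(-1) = -3)
b = 4/37 (b = 1/(-3/(-12) + (0 + 3)*3) = 1/(-3*(-1/12) + 3*3) = 1/(1/4 + 9) = 1/(37/4) = 4/37 ≈ 0.10811)
c(F, C) = -4/333 - C/9 - F/9 (c(F, C) = -((F + C) + 4/37)/9 = -((C + F) + 4/37)/9 = -(4/37 + C + F)/9 = -4/333 - C/9 - F/9)
17*c(-12, -6) + 159 = 17*(-4/333 - 1/9*(-6) - 1/9*(-12)) + 159 = 17*(-4/333 + 2/3 + 4/3) + 159 = 17*(662/333) + 159 = 11254/333 + 159 = 64201/333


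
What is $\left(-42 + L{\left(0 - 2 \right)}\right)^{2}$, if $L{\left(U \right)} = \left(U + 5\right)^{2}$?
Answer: $1089$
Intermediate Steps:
$L{\left(U \right)} = \left(5 + U\right)^{2}$
$\left(-42 + L{\left(0 - 2 \right)}\right)^{2} = \left(-42 + \left(5 + \left(0 - 2\right)\right)^{2}\right)^{2} = \left(-42 + \left(5 - 2\right)^{2}\right)^{2} = \left(-42 + 3^{2}\right)^{2} = \left(-42 + 9\right)^{2} = \left(-33\right)^{2} = 1089$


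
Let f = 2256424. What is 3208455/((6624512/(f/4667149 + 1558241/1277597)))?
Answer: 32582962494656102835/39500213276359879936 ≈ 0.82488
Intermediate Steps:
3208455/((6624512/(f/4667149 + 1558241/1277597))) = 3208455/((6624512/(2256424/4667149 + 1558241/1277597))) = 3208455/((6624512/(10155343458037/5962735560953))) = 3208455/((6624512*(5962735560953/10155343458037))) = 3208455/(39500213276359879936/10155343458037) = 3208455*(10155343458037/39500213276359879936) = 32582962494656102835/39500213276359879936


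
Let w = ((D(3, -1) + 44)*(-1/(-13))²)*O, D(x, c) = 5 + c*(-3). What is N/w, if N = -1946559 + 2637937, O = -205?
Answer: -4493957/410 ≈ -10961.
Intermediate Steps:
D(x, c) = 5 - 3*c
w = -820/13 (w = (((5 - 3*(-1)) + 44)*(-1/(-13))²)*(-205) = (((5 + 3) + 44)*(-1*(-1/13))²)*(-205) = ((8 + 44)*(1/13)²)*(-205) = (52*(1/169))*(-205) = (4/13)*(-205) = -820/13 ≈ -63.077)
N = 691378
N/w = 691378/(-820/13) = 691378*(-13/820) = -4493957/410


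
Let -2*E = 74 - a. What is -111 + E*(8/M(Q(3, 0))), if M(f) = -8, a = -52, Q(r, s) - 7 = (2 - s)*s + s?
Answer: -48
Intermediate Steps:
Q(r, s) = 7 + s + s*(2 - s) (Q(r, s) = 7 + ((2 - s)*s + s) = 7 + (s*(2 - s) + s) = 7 + (s + s*(2 - s)) = 7 + s + s*(2 - s))
E = -63 (E = -(74 - 1*(-52))/2 = -(74 + 52)/2 = -½*126 = -63)
-111 + E*(8/M(Q(3, 0))) = -111 - 504/(-8) = -111 - 504*(-1)/8 = -111 - 63*(-1) = -111 + 63 = -48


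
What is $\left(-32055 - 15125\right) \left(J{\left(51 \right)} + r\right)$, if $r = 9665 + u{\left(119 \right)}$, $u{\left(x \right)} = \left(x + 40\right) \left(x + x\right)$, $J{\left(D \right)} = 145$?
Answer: $-2248221360$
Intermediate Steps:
$u{\left(x \right)} = 2 x \left(40 + x\right)$ ($u{\left(x \right)} = \left(40 + x\right) 2 x = 2 x \left(40 + x\right)$)
$r = 47507$ ($r = 9665 + 2 \cdot 119 \left(40 + 119\right) = 9665 + 2 \cdot 119 \cdot 159 = 9665 + 37842 = 47507$)
$\left(-32055 - 15125\right) \left(J{\left(51 \right)} + r\right) = \left(-32055 - 15125\right) \left(145 + 47507\right) = \left(-47180\right) 47652 = -2248221360$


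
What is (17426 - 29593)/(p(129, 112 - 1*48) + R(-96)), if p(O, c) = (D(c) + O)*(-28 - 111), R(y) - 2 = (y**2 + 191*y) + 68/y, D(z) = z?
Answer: 292008/862697 ≈ 0.33848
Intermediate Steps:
R(y) = 2 + y**2 + 68/y + 191*y (R(y) = 2 + ((y**2 + 191*y) + 68/y) = 2 + (y**2 + 68/y + 191*y) = 2 + y**2 + 68/y + 191*y)
p(O, c) = -139*O - 139*c (p(O, c) = (c + O)*(-28 - 111) = (O + c)*(-139) = -139*O - 139*c)
(17426 - 29593)/(p(129, 112 - 1*48) + R(-96)) = (17426 - 29593)/((-139*129 - 139*(112 - 1*48)) + (2 + (-96)**2 + 68/(-96) + 191*(-96))) = -12167/((-17931 - 139*(112 - 48)) + (2 + 9216 + 68*(-1/96) - 18336)) = -12167/((-17931 - 139*64) + (2 + 9216 - 17/24 - 18336)) = -12167/((-17931 - 8896) - 218849/24) = -12167/(-26827 - 218849/24) = -12167/(-862697/24) = -12167*(-24/862697) = 292008/862697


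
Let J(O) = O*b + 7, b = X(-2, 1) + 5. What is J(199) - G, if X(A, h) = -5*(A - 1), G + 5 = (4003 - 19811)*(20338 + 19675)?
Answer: 632529496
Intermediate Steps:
G = -632525509 (G = -5 + (4003 - 19811)*(20338 + 19675) = -5 - 15808*40013 = -5 - 632525504 = -632525509)
X(A, h) = 5 - 5*A (X(A, h) = -5*(-1 + A) = 5 - 5*A)
b = 20 (b = (5 - 5*(-2)) + 5 = (5 + 10) + 5 = 15 + 5 = 20)
J(O) = 7 + 20*O (J(O) = O*20 + 7 = 20*O + 7 = 7 + 20*O)
J(199) - G = (7 + 20*199) - 1*(-632525509) = (7 + 3980) + 632525509 = 3987 + 632525509 = 632529496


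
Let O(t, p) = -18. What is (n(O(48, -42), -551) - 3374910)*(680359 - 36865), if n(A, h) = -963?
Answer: -2172354020262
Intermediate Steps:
(n(O(48, -42), -551) - 3374910)*(680359 - 36865) = (-963 - 3374910)*(680359 - 36865) = -3375873*643494 = -2172354020262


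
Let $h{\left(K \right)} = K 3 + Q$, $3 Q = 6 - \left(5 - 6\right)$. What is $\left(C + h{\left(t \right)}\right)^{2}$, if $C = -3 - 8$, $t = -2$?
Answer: $\frac{1936}{9} \approx 215.11$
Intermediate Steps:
$C = -11$ ($C = -3 - 8 = -11$)
$Q = \frac{7}{3}$ ($Q = \frac{6 - \left(5 - 6\right)}{3} = \frac{6 - -1}{3} = \frac{6 + 1}{3} = \frac{1}{3} \cdot 7 = \frac{7}{3} \approx 2.3333$)
$h{\left(K \right)} = \frac{7}{3} + 3 K$ ($h{\left(K \right)} = K 3 + \frac{7}{3} = 3 K + \frac{7}{3} = \frac{7}{3} + 3 K$)
$\left(C + h{\left(t \right)}\right)^{2} = \left(-11 + \left(\frac{7}{3} + 3 \left(-2\right)\right)\right)^{2} = \left(-11 + \left(\frac{7}{3} - 6\right)\right)^{2} = \left(-11 - \frac{11}{3}\right)^{2} = \left(- \frac{44}{3}\right)^{2} = \frac{1936}{9}$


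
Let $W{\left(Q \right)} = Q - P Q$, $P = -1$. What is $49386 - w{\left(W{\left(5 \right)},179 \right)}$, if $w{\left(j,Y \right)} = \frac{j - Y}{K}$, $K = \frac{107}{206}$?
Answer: $\frac{5319116}{107} \approx 49711.0$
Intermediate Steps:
$W{\left(Q \right)} = 2 Q$ ($W{\left(Q \right)} = Q - - Q = Q + Q = 2 Q$)
$K = \frac{107}{206}$ ($K = 107 \cdot \frac{1}{206} = \frac{107}{206} \approx 0.51942$)
$w{\left(j,Y \right)} = - \frac{206 Y}{107} + \frac{206 j}{107}$ ($w{\left(j,Y \right)} = \frac{j - Y}{\frac{107}{206}} = \left(j - Y\right) \frac{206}{107} = - \frac{206 Y}{107} + \frac{206 j}{107}$)
$49386 - w{\left(W{\left(5 \right)},179 \right)} = 49386 - \left(\left(- \frac{206}{107}\right) 179 + \frac{206 \cdot 2 \cdot 5}{107}\right) = 49386 - \left(- \frac{36874}{107} + \frac{206}{107} \cdot 10\right) = 49386 - \left(- \frac{36874}{107} + \frac{2060}{107}\right) = 49386 - - \frac{34814}{107} = 49386 + \frac{34814}{107} = \frac{5319116}{107}$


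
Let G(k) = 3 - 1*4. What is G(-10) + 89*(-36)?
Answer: -3205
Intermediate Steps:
G(k) = -1 (G(k) = 3 - 4 = -1)
G(-10) + 89*(-36) = -1 + 89*(-36) = -1 - 3204 = -3205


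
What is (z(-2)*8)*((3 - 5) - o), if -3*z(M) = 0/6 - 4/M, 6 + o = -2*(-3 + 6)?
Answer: -160/3 ≈ -53.333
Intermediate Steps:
o = -12 (o = -6 - 2*(-3 + 6) = -6 - 2*3 = -6 - 6 = -12)
z(M) = 4/(3*M) (z(M) = -(0/6 - 4/M)/3 = -(0*(⅙) - 4/M)/3 = -(0 - 4/M)/3 = -(-4)/(3*M) = 4/(3*M))
(z(-2)*8)*((3 - 5) - o) = (((4/3)/(-2))*8)*((3 - 5) - 1*(-12)) = (((4/3)*(-½))*8)*(-2 + 12) = -⅔*8*10 = -16/3*10 = -160/3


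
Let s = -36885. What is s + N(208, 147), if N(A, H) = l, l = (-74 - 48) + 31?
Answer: -36976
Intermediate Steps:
l = -91 (l = -122 + 31 = -91)
N(A, H) = -91
s + N(208, 147) = -36885 - 91 = -36976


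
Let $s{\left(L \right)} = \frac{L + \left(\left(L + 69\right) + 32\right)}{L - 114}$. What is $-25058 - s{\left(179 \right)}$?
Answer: $- \frac{1629229}{65} \approx -25065.0$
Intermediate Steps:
$s{\left(L \right)} = \frac{101 + 2 L}{-114 + L}$ ($s{\left(L \right)} = \frac{L + \left(\left(69 + L\right) + 32\right)}{-114 + L} = \frac{L + \left(101 + L\right)}{-114 + L} = \frac{101 + 2 L}{-114 + L}$)
$-25058 - s{\left(179 \right)} = -25058 - \frac{101 + 2 \cdot 179}{-114 + 179} = -25058 - \frac{101 + 358}{65} = -25058 - \frac{1}{65} \cdot 459 = -25058 - \frac{459}{65} = - \frac{1629229}{65}$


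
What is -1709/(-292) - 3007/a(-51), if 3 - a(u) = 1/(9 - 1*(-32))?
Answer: -17895653/17812 ≈ -1004.7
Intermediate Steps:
a(u) = 122/41 (a(u) = 3 - 1/(9 - 1*(-32)) = 3 - 1/(9 + 32) = 3 - 1/41 = 122/41)
-1709/(-292) - 3007/a(-51) = -1709/(-292) - 3007/122/41 = -1709*(-1/292) - 3007*41/122 = 1709/292 - 123287/122 = -17895653/17812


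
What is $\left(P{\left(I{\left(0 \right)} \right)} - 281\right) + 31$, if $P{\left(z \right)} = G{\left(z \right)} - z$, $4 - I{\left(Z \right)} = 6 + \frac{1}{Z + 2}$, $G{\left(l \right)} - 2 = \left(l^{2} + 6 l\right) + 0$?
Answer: $- \frac{1017}{4} \approx -254.25$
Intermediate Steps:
$G{\left(l \right)} = 2 + l^{2} + 6 l$ ($G{\left(l \right)} = 2 + \left(\left(l^{2} + 6 l\right) + 0\right) = 2 + \left(l^{2} + 6 l\right) = 2 + l^{2} + 6 l$)
$I{\left(Z \right)} = -2 - \frac{1}{2 + Z}$ ($I{\left(Z \right)} = 4 - \left(6 + \frac{1}{Z + 2}\right) = 4 - \left(6 + \frac{1}{2 + Z}\right) = -2 - \frac{1}{2 + Z}$)
$P{\left(z \right)} = 2 + z^{2} + 5 z$ ($P{\left(z \right)} = \left(2 + z^{2} + 6 z\right) - z = 2 + z^{2} + 5 z$)
$\left(P{\left(I{\left(0 \right)} \right)} - 281\right) + 31 = \left(\left(2 + \left(\frac{-5 - 0}{2 + 0}\right)^{2} + 5 \frac{-5 - 0}{2 + 0}\right) - 281\right) + 31 = \left(\left(2 + \left(\frac{-5 + 0}{2}\right)^{2} + 5 \frac{-5 + 0}{2}\right) - 281\right) + 31 = \left(\left(2 + \left(\frac{1}{2} \left(-5\right)\right)^{2} + 5 \cdot \frac{1}{2} \left(-5\right)\right) - 281\right) + 31 = \left(\left(2 + \left(- \frac{5}{2}\right)^{2} + 5 \left(- \frac{5}{2}\right)\right) - 281\right) + 31 = \left(\left(2 + \frac{25}{4} - \frac{25}{2}\right) - 281\right) + 31 = \left(- \frac{17}{4} - 281\right) + 31 = - \frac{1141}{4} + 31 = - \frac{1017}{4}$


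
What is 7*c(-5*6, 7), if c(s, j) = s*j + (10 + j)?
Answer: -1351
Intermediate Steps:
c(s, j) = 10 + j + j*s (c(s, j) = j*s + (10 + j) = 10 + j + j*s)
7*c(-5*6, 7) = 7*(10 + 7 + 7*(-5*6)) = 7*(10 + 7 + 7*(-30)) = 7*(10 + 7 - 210) = 7*(-193) = -1351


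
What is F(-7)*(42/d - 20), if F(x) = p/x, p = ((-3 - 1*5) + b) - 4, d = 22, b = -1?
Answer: -2587/77 ≈ -33.597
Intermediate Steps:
p = -13 (p = ((-3 - 1*5) - 1) - 4 = ((-3 - 5) - 1) - 4 = (-8 - 1) - 4 = -9 - 4 = -13)
F(x) = -13/x
F(-7)*(42/d - 20) = (-13/(-7))*(42/22 - 20) = (-13*(-⅐))*(42*(1/22) - 20) = 13*(21/11 - 20)/7 = (13/7)*(-199/11) = -2587/77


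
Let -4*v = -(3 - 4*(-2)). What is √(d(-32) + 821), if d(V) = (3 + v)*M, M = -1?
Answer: √3261/2 ≈ 28.553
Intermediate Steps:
v = 11/4 (v = -(-1)*(3 - 4*(-2))/4 = -(-1)*(3 + 8)/4 = -(-1)*11/4 = -¼*(-11) = 11/4 ≈ 2.7500)
d(V) = -23/4 (d(V) = (3 + 11/4)*(-1) = (23/4)*(-1) = -23/4)
√(d(-32) + 821) = √(-23/4 + 821) = √(3261/4) = √3261/2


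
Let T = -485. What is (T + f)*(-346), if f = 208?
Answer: 95842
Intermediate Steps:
(T + f)*(-346) = (-485 + 208)*(-346) = -277*(-346) = 95842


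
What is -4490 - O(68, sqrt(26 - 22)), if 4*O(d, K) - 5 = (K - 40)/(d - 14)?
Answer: -121259/27 ≈ -4491.1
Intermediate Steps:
O(d, K) = 5/4 + (-40 + K)/(4*(-14 + d)) (O(d, K) = 5/4 + ((K - 40)/(d - 14))/4 = 5/4 + ((-40 + K)/(-14 + d))/4 = 5/4 + (-40 + K)/(4*(-14 + d)))
-4490 - O(68, sqrt(26 - 22)) = -4490 - (-110 + sqrt(26 - 22) + 5*68)/(4*(-14 + 68)) = -4490 - (-110 + sqrt(4) + 340)/(4*54) = -4490 - (-110 + 2 + 340)/(4*54) = -4490 - 232/(4*54) = -4490 - 1*29/27 = -4490 - 29/27 = -121259/27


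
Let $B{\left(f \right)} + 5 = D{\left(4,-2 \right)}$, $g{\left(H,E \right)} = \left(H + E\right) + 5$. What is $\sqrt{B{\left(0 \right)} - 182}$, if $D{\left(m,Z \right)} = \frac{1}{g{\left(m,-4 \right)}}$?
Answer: $\frac{i \sqrt{4670}}{5} \approx 13.667 i$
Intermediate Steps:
$g{\left(H,E \right)} = 5 + E + H$ ($g{\left(H,E \right)} = \left(E + H\right) + 5 = 5 + E + H$)
$D{\left(m,Z \right)} = \frac{1}{1 + m}$ ($D{\left(m,Z \right)} = \frac{1}{5 - 4 + m} = \frac{1}{1 + m}$)
$B{\left(f \right)} = - \frac{24}{5}$ ($B{\left(f \right)} = -5 + \frac{1}{1 + 4} = -5 + \frac{1}{5} = - \frac{24}{5}$)
$\sqrt{B{\left(0 \right)} - 182} = \sqrt{- \frac{24}{5} - 182} = \sqrt{- \frac{934}{5}} = \frac{i \sqrt{4670}}{5}$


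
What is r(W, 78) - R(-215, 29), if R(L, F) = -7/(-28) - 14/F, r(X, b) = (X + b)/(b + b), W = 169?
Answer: 158/87 ≈ 1.8161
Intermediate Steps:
r(X, b) = (X + b)/(2*b) (r(X, b) = (X + b)/((2*b)) = (X + b)*(1/(2*b)) = (X + b)/(2*b))
R(L, F) = ¼ - 14/F (R(L, F) = -7*(-1/28) - 14/F = ¼ - 14/F)
r(W, 78) - R(-215, 29) = (½)*(169 + 78)/78 - (-56 + 29)/(4*29) = (½)*(1/78)*247 - (-27)/(4*29) = 19/12 - 1*(-27/116) = 19/12 + 27/116 = 158/87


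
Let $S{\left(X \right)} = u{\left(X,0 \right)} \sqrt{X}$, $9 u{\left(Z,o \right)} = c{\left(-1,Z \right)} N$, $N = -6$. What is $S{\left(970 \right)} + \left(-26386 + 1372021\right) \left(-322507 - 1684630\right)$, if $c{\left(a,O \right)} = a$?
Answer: $-2700873796995 + \frac{2 \sqrt{970}}{3} \approx -2.7009 \cdot 10^{12}$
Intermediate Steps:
$u{\left(Z,o \right)} = \frac{2}{3}$ ($u{\left(Z,o \right)} = \frac{\left(-1\right) \left(-6\right)}{9} = \frac{1}{9} \cdot 6 = \frac{2}{3}$)
$S{\left(X \right)} = \frac{2 \sqrt{X}}{3}$
$S{\left(970 \right)} + \left(-26386 + 1372021\right) \left(-322507 - 1684630\right) = \frac{2 \sqrt{970}}{3} + \left(-26386 + 1372021\right) \left(-322507 - 1684630\right) = \frac{2 \sqrt{970}}{3} + 1345635 \left(-2007137\right) = \frac{2 \sqrt{970}}{3} - 2700873796995 = -2700873796995 + \frac{2 \sqrt{970}}{3}$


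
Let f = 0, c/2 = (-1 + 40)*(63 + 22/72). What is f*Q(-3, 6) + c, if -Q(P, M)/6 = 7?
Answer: 29627/6 ≈ 4937.8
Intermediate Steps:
c = 29627/6 (c = 2*((-1 + 40)*(63 + 22/72)) = 2*(39*(63 + 22*(1/72))) = 2*(39*(63 + 11/36)) = 2*(39*(2279/36)) = 2*(29627/12) = 29627/6 ≈ 4937.8)
Q(P, M) = -42 (Q(P, M) = -6*7 = -42)
f*Q(-3, 6) + c = 0*(-42) + 29627/6 = 0 + 29627/6 = 29627/6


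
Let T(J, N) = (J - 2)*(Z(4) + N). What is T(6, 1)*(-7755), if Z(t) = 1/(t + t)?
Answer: -69795/2 ≈ -34898.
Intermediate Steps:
Z(t) = 1/(2*t)
T(J, N) = (-2 + J)*(⅛ + N) (T(J, N) = (J - 2)*((½)/4 + N) = (-2 + J)*((½)*(¼) + N) = (-2 + J)*(⅛ + N))
T(6, 1)*(-7755) = (-¼ - 2*1 + (⅛)*6 + 6*1)*(-7755) = (-¼ - 2 + ¾ + 6)*(-7755) = (9/2)*(-7755) = -69795/2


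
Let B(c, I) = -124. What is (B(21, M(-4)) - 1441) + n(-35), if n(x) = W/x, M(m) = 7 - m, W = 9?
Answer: -54784/35 ≈ -1565.3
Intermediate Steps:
n(x) = 9/x
(B(21, M(-4)) - 1441) + n(-35) = (-124 - 1441) + 9/(-35) = -1565 + 9*(-1/35) = -1565 - 9/35 = -54784/35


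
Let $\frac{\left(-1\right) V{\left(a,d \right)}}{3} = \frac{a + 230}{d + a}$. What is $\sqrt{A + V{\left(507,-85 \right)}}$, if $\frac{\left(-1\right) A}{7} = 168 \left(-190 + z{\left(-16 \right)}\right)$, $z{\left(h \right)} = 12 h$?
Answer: $\frac{\sqrt{80000098446}}{422} \approx 670.24$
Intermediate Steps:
$V{\left(a,d \right)} = - \frac{3 \left(230 + a\right)}{a + d}$ ($V{\left(a,d \right)} = - 3 \frac{a + 230}{d + a} = - 3 \frac{230 + a}{a + d} = - \frac{3 \left(230 + a\right)}{a + d}$)
$A = 449232$ ($A = - 7 \cdot 168 \left(-190 + 12 \left(-16\right)\right) = - 7 \cdot 168 \left(-190 - 192\right) = - 7 \cdot 168 \left(-382\right) = \left(-7\right) \left(-64176\right) = 449232$)
$\sqrt{A + V{\left(507,-85 \right)}} = \sqrt{449232 + \frac{3 \left(-230 - 507\right)}{507 - 85}} = \sqrt{449232 + \frac{3 \left(-230 - 507\right)}{422}} = \sqrt{449232 + 3 \cdot \frac{1}{422} \left(-737\right)} = \sqrt{449232 - \frac{2211}{422}} = \sqrt{\frac{189573693}{422}} = \frac{\sqrt{80000098446}}{422}$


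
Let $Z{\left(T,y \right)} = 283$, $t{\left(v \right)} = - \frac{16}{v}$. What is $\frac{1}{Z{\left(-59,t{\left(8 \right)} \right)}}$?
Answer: $\frac{1}{283} \approx 0.0035336$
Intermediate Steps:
$\frac{1}{Z{\left(-59,t{\left(8 \right)} \right)}} = \frac{1}{283}$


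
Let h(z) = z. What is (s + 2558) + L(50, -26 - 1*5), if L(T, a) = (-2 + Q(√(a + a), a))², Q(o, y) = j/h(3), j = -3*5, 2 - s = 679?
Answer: 1930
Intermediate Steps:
s = -677 (s = 2 - 1*679 = 2 - 679 = -677)
j = -15
Q(o, y) = -5 (Q(o, y) = -15/3 = -15*⅓ = -5)
L(T, a) = 49 (L(T, a) = (-2 - 5)² = (-7)² = 49)
(s + 2558) + L(50, -26 - 1*5) = (-677 + 2558) + 49 = 1881 + 49 = 1930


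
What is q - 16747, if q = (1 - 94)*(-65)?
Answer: -10702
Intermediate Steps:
q = 6045 (q = -93*(-65) = 6045)
q - 16747 = 6045 - 16747 = -10702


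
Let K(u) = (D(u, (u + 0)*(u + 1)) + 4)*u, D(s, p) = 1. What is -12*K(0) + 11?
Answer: 11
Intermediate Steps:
K(u) = 5*u (K(u) = (1 + 4)*u = 5*u)
-12*K(0) + 11 = -60*0 + 11 = -12*0 + 11 = 0 + 11 = 11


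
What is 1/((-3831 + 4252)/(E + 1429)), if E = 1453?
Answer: 2882/421 ≈ 6.8456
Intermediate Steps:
1/((-3831 + 4252)/(E + 1429)) = 1/((-3831 + 4252)/(1453 + 1429)) = 1/(421/2882) = 2882/421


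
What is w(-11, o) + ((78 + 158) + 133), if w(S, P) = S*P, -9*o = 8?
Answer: 3409/9 ≈ 378.78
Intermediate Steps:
o = -8/9 (o = -⅑*8 = -8/9 ≈ -0.88889)
w(S, P) = P*S
w(-11, o) + ((78 + 158) + 133) = -8/9*(-11) + ((78 + 158) + 133) = 88/9 + (236 + 133) = 88/9 + 369 = 3409/9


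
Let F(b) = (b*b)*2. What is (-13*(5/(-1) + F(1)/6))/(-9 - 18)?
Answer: -182/81 ≈ -2.2469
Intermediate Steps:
F(b) = 2*b² (F(b) = b²*2 = 2*b²)
(-13*(5/(-1) + F(1)/6))/(-9 - 18) = (-13*(5/(-1) + (2*1²)/6))/(-9 - 18) = -13*(5*(-1) + (2*1)*(⅙))/(-27) = -13*(-5 + 2*(⅙))*(-1/27) = -13*(-5 + ⅓)*(-1/27) = -13*(-14/3)*(-1/27) = (182/3)*(-1/27) = -182/81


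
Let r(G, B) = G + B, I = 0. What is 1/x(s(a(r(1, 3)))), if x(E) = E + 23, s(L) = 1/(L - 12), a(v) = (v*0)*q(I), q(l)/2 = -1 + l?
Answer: 12/275 ≈ 0.043636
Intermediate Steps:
q(l) = -2 + 2*l (q(l) = 2*(-1 + l) = -2 + 2*l)
r(G, B) = B + G
a(v) = 0 (a(v) = (v*0)*(-2 + 2*0) = 0*(-2 + 0) = 0*(-2) = 0)
s(L) = 1/(-12 + L)
x(E) = 23 + E
1/x(s(a(r(1, 3)))) = 1/(23 + 1/(-12 + 0)) = 1/(23 + 1/(-12)) = 1/(23 - 1/12) = 1/(275/12) = 12/275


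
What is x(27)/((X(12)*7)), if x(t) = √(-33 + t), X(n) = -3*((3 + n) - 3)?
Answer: -I*√6/252 ≈ -0.0097202*I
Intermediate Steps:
X(n) = -3*n
x(27)/((X(12)*7)) = √(-33 + 27)/((-3*12*7)) = √(-6)/((-36*7)) = (I*√6)/(-252) = (I*√6)*(-1/252) = -I*√6/252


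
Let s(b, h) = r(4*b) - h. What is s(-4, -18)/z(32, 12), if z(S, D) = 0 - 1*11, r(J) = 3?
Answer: -21/11 ≈ -1.9091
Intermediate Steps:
z(S, D) = -11 (z(S, D) = 0 - 11 = -11)
s(b, h) = 3 - h
s(-4, -18)/z(32, 12) = (3 - 1*(-18))/(-11) = (3 + 18)*(-1/11) = 21*(-1/11) = -21/11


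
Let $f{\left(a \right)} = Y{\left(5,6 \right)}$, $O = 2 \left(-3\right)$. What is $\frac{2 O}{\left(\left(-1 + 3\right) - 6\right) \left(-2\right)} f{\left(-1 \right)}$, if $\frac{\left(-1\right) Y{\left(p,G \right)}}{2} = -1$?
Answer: $-3$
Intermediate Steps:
$Y{\left(p,G \right)} = 2$ ($Y{\left(p,G \right)} = \left(-2\right) \left(-1\right) = 2$)
$O = -6$
$f{\left(a \right)} = 2$
$\frac{2 O}{\left(\left(-1 + 3\right) - 6\right) \left(-2\right)} f{\left(-1 \right)} = \frac{2 \left(-6\right)}{\left(\left(-1 + 3\right) - 6\right) \left(-2\right)} 2 = - \frac{12}{\left(2 - 6\right) \left(-2\right)} 2 = - \frac{12}{\left(-4\right) \left(-2\right)} 2 = - \frac{12}{8} \cdot 2 = \left(-12\right) \frac{1}{8} \cdot 2 = \left(- \frac{3}{2}\right) 2 = -3$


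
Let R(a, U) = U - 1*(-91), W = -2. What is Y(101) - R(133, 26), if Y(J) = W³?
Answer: -125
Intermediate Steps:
Y(J) = -8 (Y(J) = (-2)³ = -8)
R(a, U) = 91 + U (R(a, U) = U + 91 = 91 + U)
Y(101) - R(133, 26) = -8 - (91 + 26) = -8 - 1*117 = -8 - 117 = -125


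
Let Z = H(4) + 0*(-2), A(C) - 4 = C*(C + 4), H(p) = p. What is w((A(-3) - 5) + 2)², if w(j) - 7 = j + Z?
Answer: 81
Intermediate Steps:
A(C) = 4 + C*(4 + C) (A(C) = 4 + C*(C + 4) = 4 + C*(4 + C))
Z = 4 (Z = 4 + 0*(-2) = 4 + 0 = 4)
w(j) = 11 + j (w(j) = 7 + (j + 4) = 7 + (4 + j) = 11 + j)
w((A(-3) - 5) + 2)² = (11 + (((4 + (-3)² + 4*(-3)) - 5) + 2))² = (11 + (((4 + 9 - 12) - 5) + 2))² = (11 + ((1 - 5) + 2))² = (11 + (-4 + 2))² = (11 - 2)² = 9² = 81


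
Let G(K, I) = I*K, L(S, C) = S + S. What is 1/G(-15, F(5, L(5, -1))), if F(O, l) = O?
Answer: -1/75 ≈ -0.013333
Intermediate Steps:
L(S, C) = 2*S
1/G(-15, F(5, L(5, -1))) = 1/(5*(-15)) = 1/(-75) = -1/75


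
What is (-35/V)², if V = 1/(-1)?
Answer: 1225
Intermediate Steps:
V = -1
(-35/V)² = (-35/(-1))² = (-35*(-1))² = 35² = 1225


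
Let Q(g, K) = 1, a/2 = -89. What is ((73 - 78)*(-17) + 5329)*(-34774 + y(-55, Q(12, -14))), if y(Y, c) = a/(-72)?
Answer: -3388554925/18 ≈ -1.8825e+8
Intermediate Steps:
a = -178 (a = 2*(-89) = -178)
y(Y, c) = 89/36 (y(Y, c) = -178/(-72) = -178*(-1/72) = 89/36)
((73 - 78)*(-17) + 5329)*(-34774 + y(-55, Q(12, -14))) = ((73 - 78)*(-17) + 5329)*(-34774 + 89/36) = (-5*(-17) + 5329)*(-1251775/36) = (85 + 5329)*(-1251775/36) = 5414*(-1251775/36) = -3388554925/18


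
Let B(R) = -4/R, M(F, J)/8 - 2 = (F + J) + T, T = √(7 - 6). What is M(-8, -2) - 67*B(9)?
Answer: -236/9 ≈ -26.222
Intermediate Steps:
T = 1 (T = √1 = 1)
M(F, J) = 24 + 8*F + 8*J (M(F, J) = 16 + 8*((F + J) + 1) = 16 + 8*(1 + F + J) = 16 + (8 + 8*F + 8*J) = 24 + 8*F + 8*J)
M(-8, -2) - 67*B(9) = (24 + 8*(-8) + 8*(-2)) - (-268)/9 = (24 - 64 - 16) - (-268)/9 = -56 - 67*(-4/9) = -56 + 268/9 = -236/9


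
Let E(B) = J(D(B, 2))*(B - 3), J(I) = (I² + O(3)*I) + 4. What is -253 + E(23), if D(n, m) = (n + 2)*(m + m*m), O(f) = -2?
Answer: 443827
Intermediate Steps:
D(n, m) = (2 + n)*(m + m²)
J(I) = 4 + I² - 2*I (J(I) = (I² - 2*I) + 4 = 4 + I² - 2*I)
E(B) = (-3 + B)*(-20 + (12 + 6*B)² - 12*B) (E(B) = (4 + (2*(2 + B + 2*2 + 2*B))² - 4*(2 + B + 2*2 + 2*B))*(B - 3) = (4 + (2*(2 + B + 4 + 2*B))² - 4*(2 + B + 4 + 2*B))*(-3 + B) = (4 + (2*(6 + 3*B))² - 4*(6 + 3*B))*(-3 + B) = (4 + (12 + 6*B)² - 2*(12 + 6*B))*(-3 + B) = (4 + (12 + 6*B)² + (-24 - 12*B))*(-3 + B) = (-20 + (12 + 6*B)² - 12*B)*(-3 + B) = (-3 + B)*(-20 + (12 + 6*B)² - 12*B))
-253 + E(23) = -253 + (-372 - 272*23 + 24*23² + 36*23³) = -253 + (-372 - 6256 + 24*529 + 36*12167) = -253 + (-372 - 6256 + 12696 + 438012) = -253 + 444080 = 443827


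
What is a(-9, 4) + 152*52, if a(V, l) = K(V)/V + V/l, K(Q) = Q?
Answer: 31611/4 ≈ 7902.8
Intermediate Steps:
a(V, l) = 1 + V/l (a(V, l) = V/V + V/l = 1 + V/l)
a(-9, 4) + 152*52 = (-9 + 4)/4 + 152*52 = (¼)*(-5) + 7904 = -5/4 + 7904 = 31611/4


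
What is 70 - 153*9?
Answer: -1307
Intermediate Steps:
70 - 153*9 = 70 - 1377 = -1307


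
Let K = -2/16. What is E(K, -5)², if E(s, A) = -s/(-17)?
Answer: 1/18496 ≈ 5.4066e-5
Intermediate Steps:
K = -⅛ (K = -2*1/16 = -⅛ ≈ -0.12500)
E(s, A) = s/17 (E(s, A) = -s*(-1/17) = s/17)
E(K, -5)² = ((1/17)*(-⅛))² = (-1/136)² = 1/18496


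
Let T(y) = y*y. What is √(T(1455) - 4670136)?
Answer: 3*I*√283679 ≈ 1597.8*I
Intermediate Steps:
T(y) = y²
√(T(1455) - 4670136) = √(1455² - 4670136) = √(2117025 - 4670136) = √(-2553111) = 3*I*√283679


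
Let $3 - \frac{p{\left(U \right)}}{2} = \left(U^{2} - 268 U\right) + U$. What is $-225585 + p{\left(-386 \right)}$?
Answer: $-729695$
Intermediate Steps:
$p{\left(U \right)} = 6 - 2 U^{2} + 534 U$ ($p{\left(U \right)} = 6 - 2 \left(\left(U^{2} - 268 U\right) + U\right) = 6 - 2 \left(U^{2} - 267 U\right) = 6 - \left(- 534 U + 2 U^{2}\right) = 6 - 2 U^{2} + 534 U$)
$-225585 + p{\left(-386 \right)} = -225585 + \left(6 - 2 \left(-386\right)^{2} + 534 \left(-386\right)\right) = -225585 - 504110 = -729695$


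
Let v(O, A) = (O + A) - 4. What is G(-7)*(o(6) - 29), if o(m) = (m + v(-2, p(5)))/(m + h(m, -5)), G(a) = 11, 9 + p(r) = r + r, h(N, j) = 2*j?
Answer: -1287/4 ≈ -321.75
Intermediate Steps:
p(r) = -9 + 2*r (p(r) = -9 + (r + r) = -9 + 2*r)
v(O, A) = -4 + A + O (v(O, A) = (A + O) - 4 = -4 + A + O)
o(m) = (-5 + m)/(-10 + m) (o(m) = (m + (-4 + (-9 + 2*5) - 2))/(m + 2*(-5)) = (m + (-4 + (-9 + 10) - 2))/(m - 10) = (m + (-4 + 1 - 2))/(-10 + m) = (m - 5)/(-10 + m) = (-5 + m)/(-10 + m))
G(-7)*(o(6) - 29) = 11*((-5 + 6)/(-10 + 6) - 29) = 11*(1/(-4) - 29) = 11*(-¼*1 - 29) = 11*(-¼ - 29) = 11*(-117/4) = -1287/4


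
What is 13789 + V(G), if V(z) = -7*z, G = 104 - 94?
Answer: 13719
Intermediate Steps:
G = 10
13789 + V(G) = 13789 - 7*10 = 13789 - 70 = 13719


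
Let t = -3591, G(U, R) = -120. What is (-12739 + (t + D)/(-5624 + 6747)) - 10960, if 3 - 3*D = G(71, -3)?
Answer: -26617527/1123 ≈ -23702.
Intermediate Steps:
D = 41 (D = 1 - 1/3*(-120) = 1 + 40 = 41)
(-12739 + (t + D)/(-5624 + 6747)) - 10960 = (-12739 + (-3591 + 41)/(-5624 + 6747)) - 10960 = (-12739 - 3550/1123) - 10960 = -14309447/1123 - 10960 = -26617527/1123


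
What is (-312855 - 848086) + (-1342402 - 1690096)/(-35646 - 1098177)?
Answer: -1316298574945/1133823 ≈ -1.1609e+6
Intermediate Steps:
(-312855 - 848086) + (-1342402 - 1690096)/(-35646 - 1098177) = -1160941 - 3032498/(-1133823) = -1160941 - 3032498*(-1/1133823) = -1160941 + 3032498/1133823 = -1316298574945/1133823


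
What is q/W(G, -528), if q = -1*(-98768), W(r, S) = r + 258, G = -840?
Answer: -49384/291 ≈ -169.70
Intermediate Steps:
W(r, S) = 258 + r
q = 98768
q/W(G, -528) = 98768/(258 - 840) = 98768/(-582) = 98768*(-1/582) = -49384/291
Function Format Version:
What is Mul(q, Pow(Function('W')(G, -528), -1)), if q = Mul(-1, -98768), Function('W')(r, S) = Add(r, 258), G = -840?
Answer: Rational(-49384, 291) ≈ -169.70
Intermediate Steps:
Function('W')(r, S) = Add(258, r)
q = 98768
Mul(q, Pow(Function('W')(G, -528), -1)) = Mul(98768, Pow(Add(258, -840), -1)) = Mul(98768, Pow(-582, -1)) = Mul(98768, Rational(-1, 582)) = Rational(-49384, 291)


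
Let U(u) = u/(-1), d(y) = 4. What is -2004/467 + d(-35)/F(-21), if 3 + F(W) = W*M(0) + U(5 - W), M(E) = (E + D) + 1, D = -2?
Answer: -4475/934 ≈ -4.7912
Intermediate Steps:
M(E) = -1 + E (M(E) = (E - 2) + 1 = (-2 + E) + 1 = -1 + E)
U(u) = -u (U(u) = u*(-1) = -u)
F(W) = -8 (F(W) = -3 + (W*(-1 + 0) - (5 - W)) = -3 + (W*(-1) + (-5 + W)) = -3 + (-W + (-5 + W)) = -3 - 5 = -8)
-2004/467 + d(-35)/F(-21) = -2004/467 + 4/(-8) = -2004*1/467 + 4*(-⅛) = -2004/467 - ½ = -4475/934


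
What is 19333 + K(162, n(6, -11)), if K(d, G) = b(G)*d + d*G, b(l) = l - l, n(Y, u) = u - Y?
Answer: 16579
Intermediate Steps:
b(l) = 0
K(d, G) = G*d (K(d, G) = 0*d + d*G = 0 + G*d = G*d)
19333 + K(162, n(6, -11)) = 19333 + (-11 - 1*6)*162 = 19333 + (-11 - 6)*162 = 19333 - 17*162 = 19333 - 2754 = 16579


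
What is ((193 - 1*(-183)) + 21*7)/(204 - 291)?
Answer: -523/87 ≈ -6.0115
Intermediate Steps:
((193 - 1*(-183)) + 21*7)/(204 - 291) = ((193 + 183) + 147)/(-87) = (376 + 147)*(-1/87) = 523*(-1/87) = -523/87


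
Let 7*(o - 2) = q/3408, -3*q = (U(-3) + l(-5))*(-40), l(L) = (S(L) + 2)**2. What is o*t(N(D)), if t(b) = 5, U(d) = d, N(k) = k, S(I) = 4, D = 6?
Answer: 30095/2982 ≈ 10.092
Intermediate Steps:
l(L) = 36 (l(L) = (4 + 2)**2 = 6**2 = 36)
q = 440 (q = -(-3 + 36)*(-40)/3 = -11*(-40) = -1/3*(-1320) = 440)
o = 6019/2982 (o = 2 + (440/3408)/7 = 2 + (440*(1/3408))/7 = 2 + (1/7)*(55/426) = 2 + 55/2982 = 6019/2982 ≈ 2.0184)
o*t(N(D)) = (6019/2982)*5 = 30095/2982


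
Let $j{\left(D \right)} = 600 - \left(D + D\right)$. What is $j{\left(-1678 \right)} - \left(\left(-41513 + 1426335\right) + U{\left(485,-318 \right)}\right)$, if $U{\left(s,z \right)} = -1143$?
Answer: $-1379723$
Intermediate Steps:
$j{\left(D \right)} = 600 - 2 D$
$j{\left(-1678 \right)} - \left(\left(-41513 + 1426335\right) + U{\left(485,-318 \right)}\right) = \left(600 - -3356\right) - \left(\left(-41513 + 1426335\right) - 1143\right) = \left(600 + 3356\right) - \left(1384822 - 1143\right) = 3956 - 1383679 = -1379723$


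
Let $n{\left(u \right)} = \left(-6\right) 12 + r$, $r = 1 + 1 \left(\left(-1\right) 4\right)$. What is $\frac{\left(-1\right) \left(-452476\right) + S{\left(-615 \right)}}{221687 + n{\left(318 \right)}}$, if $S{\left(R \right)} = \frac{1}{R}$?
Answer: $\frac{278272739}{136291380} \approx 2.0417$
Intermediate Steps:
$r = -3$ ($r = 1 + 1 \left(-4\right) = 1 - 4 = -3$)
$n{\left(u \right)} = -75$ ($n{\left(u \right)} = \left(-6\right) 12 - 3 = -72 - 3 = -75$)
$\frac{\left(-1\right) \left(-452476\right) + S{\left(-615 \right)}}{221687 + n{\left(318 \right)}} = \frac{\left(-1\right) \left(-452476\right) + \frac{1}{-615}}{221687 - 75} = \frac{452476 - \frac{1}{615}}{221612} = \frac{278272739}{615} \cdot \frac{1}{221612} = \frac{278272739}{136291380}$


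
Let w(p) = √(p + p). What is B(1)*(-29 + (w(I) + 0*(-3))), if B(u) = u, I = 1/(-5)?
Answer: -29 + I*√10/5 ≈ -29.0 + 0.63246*I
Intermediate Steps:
I = -⅕ ≈ -0.20000
w(p) = √2*√p (w(p) = √(2*p) = √2*√p)
B(1)*(-29 + (w(I) + 0*(-3))) = 1*(-29 + (√2*√(-⅕) + 0*(-3))) = 1*(-29 + (√2*(I*√5/5) + 0)) = 1*(-29 + (I*√10/5 + 0)) = 1*(-29 + I*√10/5) = -29 + I*√10/5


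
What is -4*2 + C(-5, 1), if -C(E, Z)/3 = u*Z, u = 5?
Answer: -23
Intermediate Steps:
C(E, Z) = -15*Z
-4*2 + C(-5, 1) = -4*2 - 15*1 = -8 - 15 = -23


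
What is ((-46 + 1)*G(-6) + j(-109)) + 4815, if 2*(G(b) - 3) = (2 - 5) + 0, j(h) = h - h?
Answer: 9495/2 ≈ 4747.5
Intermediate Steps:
j(h) = 0
G(b) = 3/2 (G(b) = 3 + ((2 - 5) + 0)/2 = 3 + (-3 + 0)/2 = 3 + (½)*(-3) = 3 - 3/2 = 3/2)
((-46 + 1)*G(-6) + j(-109)) + 4815 = ((-46 + 1)*(3/2) + 0) + 4815 = (-45*3/2 + 0) + 4815 = (-135/2 + 0) + 4815 = -135/2 + 4815 = 9495/2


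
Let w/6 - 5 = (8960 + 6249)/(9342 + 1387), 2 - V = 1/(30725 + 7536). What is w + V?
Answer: 16627531173/410502269 ≈ 40.505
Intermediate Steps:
V = 76521/38261 (V = 2 - 1/(30725 + 7536) = 2 - 1/38261 = 76521/38261 ≈ 2.0000)
w = 413124/10729 (w = 30 + 6*((8960 + 6249)/(9342 + 1387)) = 30 + 6*(15209/10729) = 30 + 91254/10729 = 413124/10729 ≈ 38.505)
w + V = 413124/10729 + 76521/38261 = 16627531173/410502269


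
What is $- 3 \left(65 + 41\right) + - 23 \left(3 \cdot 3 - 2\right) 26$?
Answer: $-4504$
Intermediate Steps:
$- 3 \left(65 + 41\right) + - 23 \left(3 \cdot 3 - 2\right) 26 = \left(-3\right) 106 + - 23 \left(9 - 2\right) 26 = -318 + \left(-23\right) 7 \cdot 26 = -318 - 4186 = -4504$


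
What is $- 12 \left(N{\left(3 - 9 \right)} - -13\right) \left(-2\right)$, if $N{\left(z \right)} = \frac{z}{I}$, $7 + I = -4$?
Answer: $\frac{3576}{11} \approx 325.09$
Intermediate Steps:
$I = -11$ ($I = -7 - 4 = -11$)
$N{\left(z \right)} = - \frac{z}{11}$ ($N{\left(z \right)} = \frac{z}{-11} = z \left(- \frac{1}{11}\right) = - \frac{z}{11}$)
$- 12 \left(N{\left(3 - 9 \right)} - -13\right) \left(-2\right) = - 12 \left(- \frac{3 - 9}{11} - -13\right) \left(-2\right) = - 12 \left(- \frac{3 - 9}{11} + 13\right) \left(-2\right) = - 12 \left(\left(- \frac{1}{11}\right) \left(-6\right) + 13\right) \left(-2\right) = - 12 \left(\frac{6}{11} + 13\right) \left(-2\right) = \left(-12\right) \frac{149}{11} \left(-2\right) = \left(- \frac{1788}{11}\right) \left(-2\right) = \frac{3576}{11}$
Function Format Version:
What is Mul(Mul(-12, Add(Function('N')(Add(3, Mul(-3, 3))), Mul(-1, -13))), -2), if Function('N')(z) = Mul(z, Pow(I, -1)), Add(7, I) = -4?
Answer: Rational(3576, 11) ≈ 325.09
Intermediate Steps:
I = -11 (I = Add(-7, -4) = -11)
Function('N')(z) = Mul(Rational(-1, 11), z) (Function('N')(z) = Mul(z, Pow(-11, -1)) = Mul(z, Rational(-1, 11)) = Mul(Rational(-1, 11), z))
Mul(Mul(-12, Add(Function('N')(Add(3, Mul(-3, 3))), Mul(-1, -13))), -2) = Mul(Mul(-12, Add(Mul(Rational(-1, 11), Add(3, Mul(-3, 3))), Mul(-1, -13))), -2) = Mul(Mul(-12, Add(Mul(Rational(-1, 11), Add(3, -9)), 13)), -2) = Mul(Mul(-12, Add(Mul(Rational(-1, 11), -6), 13)), -2) = Mul(Mul(-12, Add(Rational(6, 11), 13)), -2) = Mul(Mul(-12, Rational(149, 11)), -2) = Mul(Rational(-1788, 11), -2) = Rational(3576, 11)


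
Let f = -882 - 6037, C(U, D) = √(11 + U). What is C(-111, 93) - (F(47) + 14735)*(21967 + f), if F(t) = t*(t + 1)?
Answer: -255680568 + 10*I ≈ -2.5568e+8 + 10.0*I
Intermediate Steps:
f = -6919
F(t) = t*(1 + t)
C(-111, 93) - (F(47) + 14735)*(21967 + f) = √(11 - 111) - (47*(1 + 47) + 14735)*(21967 - 6919) = √(-100) - (47*48 + 14735)*15048 = 10*I - (2256 + 14735)*15048 = 10*I - 16991*15048 = 10*I - 1*255680568 = 10*I - 255680568 = -255680568 + 10*I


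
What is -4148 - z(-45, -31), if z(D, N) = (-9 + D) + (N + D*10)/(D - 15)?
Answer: -246121/60 ≈ -4102.0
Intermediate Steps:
z(D, N) = -9 + D + (N + 10*D)/(-15 + D) (z(D, N) = (-9 + D) + (N + 10*D)/(-15 + D) = -9 + D + (N + 10*D)/(-15 + D))
-4148 - z(-45, -31) = -4148 - (135 - 31 + (-45)² - 14*(-45))/(-15 - 45) = -4148 - (135 - 31 + 2025 + 630)/(-60) = -4148 - (-1)*2759/60 = -4148 - 1*(-2759/60) = -4148 + 2759/60 = -246121/60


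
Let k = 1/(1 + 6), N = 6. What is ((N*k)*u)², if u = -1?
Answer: 36/49 ≈ 0.73469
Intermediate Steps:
k = ⅐ (k = 1/7 = ⅐ ≈ 0.14286)
((N*k)*u)² = ((6*(⅐))*(-1))² = ((6/7)*(-1))² = (-6/7)² = 36/49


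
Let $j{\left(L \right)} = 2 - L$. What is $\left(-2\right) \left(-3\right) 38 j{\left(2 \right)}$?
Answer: $0$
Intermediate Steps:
$\left(-2\right) \left(-3\right) 38 j{\left(2 \right)} = \left(-2\right) \left(-3\right) 38 \left(2 - 2\right) = 6 \cdot 38 \left(2 - 2\right) = 228 \cdot 0 = 0$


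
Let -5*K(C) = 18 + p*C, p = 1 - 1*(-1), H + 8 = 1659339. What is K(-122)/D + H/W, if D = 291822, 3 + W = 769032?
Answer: 7912811294/3666986615 ≈ 2.1579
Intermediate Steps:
H = 1659331 (H = -8 + 1659339 = 1659331)
W = 769029 (W = -3 + 769032 = 769029)
p = 2 (p = 1 + 1 = 2)
K(C) = -18/5 - 2*C/5 (K(C) = -(18 + 2*C)/5 = -18/5 - 2*C/5)
K(-122)/D + H/W = (-18/5 - 2/5*(-122))/291822 + 1659331/769029 = (-18/5 + 244/5)*(1/291822) + 1659331*(1/769029) = (226/5)*(1/291822) + 1659331/769029 = 113/729555 + 1659331/769029 = 7912811294/3666986615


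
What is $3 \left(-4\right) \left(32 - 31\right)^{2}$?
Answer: $-12$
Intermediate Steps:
$3 \left(-4\right) \left(32 - 31\right)^{2} = - 12 \cdot 1^{2} = \left(-12\right) 1 = -12$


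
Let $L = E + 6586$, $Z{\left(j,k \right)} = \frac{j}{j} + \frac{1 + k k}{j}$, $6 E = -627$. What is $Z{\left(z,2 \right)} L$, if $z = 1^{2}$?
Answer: $38889$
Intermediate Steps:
$E = - \frac{209}{2}$ ($E = \frac{1}{6} \left(-627\right) = - \frac{209}{2} \approx -104.5$)
$z = 1$
$Z{\left(j,k \right)} = 1 + \frac{1 + k^{2}}{j}$
$L = \frac{12963}{2}$ ($L = - \frac{209}{2} + 6586 = \frac{12963}{2} \approx 6481.5$)
$Z{\left(z,2 \right)} L = \frac{1 + 1 + 2^{2}}{1} \cdot \frac{12963}{2} = 1 \left(1 + 1 + 4\right) \frac{12963}{2} = 1 \cdot 6 \cdot \frac{12963}{2} = 6 \cdot \frac{12963}{2} = 38889$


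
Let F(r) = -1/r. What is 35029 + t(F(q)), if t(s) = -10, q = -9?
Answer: 35019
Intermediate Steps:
35029 + t(F(q)) = 35029 - 10 = 35019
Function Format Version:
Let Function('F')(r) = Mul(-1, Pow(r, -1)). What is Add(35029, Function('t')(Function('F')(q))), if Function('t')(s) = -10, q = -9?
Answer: 35019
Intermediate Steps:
Add(35029, Function('t')(Function('F')(q))) = Add(35029, -10) = 35019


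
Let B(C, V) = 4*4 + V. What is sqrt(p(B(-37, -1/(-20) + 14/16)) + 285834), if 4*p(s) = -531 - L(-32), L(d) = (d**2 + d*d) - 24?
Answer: sqrt(1140781)/2 ≈ 534.04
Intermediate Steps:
B(C, V) = 16 + V
L(d) = -24 + 2*d**2 (L(d) = (d**2 + d**2) - 24 = 2*d**2 - 24 = -24 + 2*d**2)
p(s) = -2555/4 (p(s) = (-531 - (-24 + 2*(-32)**2))/4 = (-531 - (-24 + 2*1024))/4 = (-531 - (-24 + 2048))/4 = (-531 - 1*2024)/4 = (-531 - 2024)/4 = (1/4)*(-2555) = -2555/4)
sqrt(p(B(-37, -1/(-20) + 14/16)) + 285834) = sqrt(-2555/4 + 285834) = sqrt(1140781/4) = sqrt(1140781)/2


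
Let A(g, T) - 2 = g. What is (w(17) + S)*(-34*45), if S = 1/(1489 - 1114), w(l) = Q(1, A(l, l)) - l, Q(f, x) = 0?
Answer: 650148/25 ≈ 26006.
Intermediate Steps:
A(g, T) = 2 + g
w(l) = -l (w(l) = 0 - l = -l)
S = 1/375 ≈ 0.0026667
(w(17) + S)*(-34*45) = (-1*17 + 1/375)*(-34*45) = (-17 + 1/375)*(-1530) = -6374/375*(-1530) = 650148/25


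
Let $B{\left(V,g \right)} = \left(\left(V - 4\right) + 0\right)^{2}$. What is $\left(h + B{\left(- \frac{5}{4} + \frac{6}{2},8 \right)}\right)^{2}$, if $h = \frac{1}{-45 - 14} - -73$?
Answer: $\frac{5428005625}{891136} \approx 6091.1$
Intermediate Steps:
$B{\left(V,g \right)} = \left(-4 + V\right)^{2}$ ($B{\left(V,g \right)} = \left(\left(V - 4\right) + 0\right)^{2} = \left(\left(-4 + V\right) + 0\right)^{2} = \left(-4 + V\right)^{2}$)
$h = \frac{4306}{59}$ ($h = \frac{1}{-59} + 73 = - \frac{1}{59} + 73 = \frac{4306}{59} \approx 72.983$)
$\left(h + B{\left(- \frac{5}{4} + \frac{6}{2},8 \right)}\right)^{2} = \left(\frac{4306}{59} + \left(-4 + \left(- \frac{5}{4} + \frac{6}{2}\right)\right)^{2}\right)^{2} = \left(\frac{4306}{59} + \left(-4 + \left(\left(-5\right) \frac{1}{4} + 6 \cdot \frac{1}{2}\right)\right)^{2}\right)^{2} = \left(\frac{4306}{59} + \left(-4 + \left(- \frac{5}{4} + 3\right)\right)^{2}\right)^{2} = \left(\frac{4306}{59} + \left(-4 + \frac{7}{4}\right)^{2}\right)^{2} = \left(\frac{4306}{59} + \left(- \frac{9}{4}\right)^{2}\right)^{2} = \left(\frac{4306}{59} + \frac{81}{16}\right)^{2} = \left(\frac{73675}{944}\right)^{2} = \frac{5428005625}{891136}$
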